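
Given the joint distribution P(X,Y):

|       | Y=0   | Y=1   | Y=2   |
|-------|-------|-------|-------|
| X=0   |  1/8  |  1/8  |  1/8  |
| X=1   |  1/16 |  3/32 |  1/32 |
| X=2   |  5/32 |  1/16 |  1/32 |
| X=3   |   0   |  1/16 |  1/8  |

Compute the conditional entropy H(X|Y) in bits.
1.7176 bits

H(X|Y) = H(X,Y) - H(Y)

H(X,Y) = -Σ_{x,y} P(x,y) log₂ P(x,y). Per-cell terms -P(x,y)·log₂P(x,y):
  X=0: 0.37500, 0.37500, 0.37500
  X=1: 0.25000, 0.32016, 0.15625
  X=2: 0.41845, 0.25000, 0.15625
  X=3: 0.00000, 0.25000, 0.37500
  (cells with P = 0 contribute 0)
Sum of the 12 terms: H(X,Y) = 3.3011 bits

Marginal of Y (column sums):
  P(Y=0) = 1/8 + 1/16 + 5/32 + 0 = 11/32
  P(Y=1) = 1/8 + 3/32 + 1/16 + 1/16 = 11/32
  P(Y=2) = 1/8 + 1/32 + 1/32 + 1/8 = 5/16
H(Y) = -[(11/32)·log₂(11/32) + (11/32)·log₂(11/32) + (5/16)·log₂(5/16)]
  = 0.52957 + 0.52957 + 0.52440 = 1.5835 bits

H(X|Y) = H(X,Y) - H(Y) = 3.3011 - 1.5835 = 1.7176 bits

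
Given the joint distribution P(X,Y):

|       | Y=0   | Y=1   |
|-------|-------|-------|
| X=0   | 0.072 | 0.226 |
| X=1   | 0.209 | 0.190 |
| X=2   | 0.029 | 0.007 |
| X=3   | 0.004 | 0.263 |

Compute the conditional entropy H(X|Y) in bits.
1.5246 bits

H(X|Y) = H(X,Y) - H(Y)

H(X,Y) = -Σ_{x,y} P(x,y) log₂ P(x,y). Per-cell terms -P(x,y)·log₂P(x,y):
  X=0: 0.2733, 0.4849
  X=1: 0.4720, 0.4552
  X=2: 0.1481, 0.0501
  X=3: 0.0319, 0.5068
Sum of the 8 terms: H(X,Y) = 2.4223 bits

Marginal of Y (column sums):
  P(Y=0) = 0.072 + 0.209 + 0.029 + 0.004 = 0.314
  P(Y=1) = 0.226 + 0.190 + 0.007 + 0.263 = 0.686
H(Y) = -[0.314·log₂(0.314) + 0.686·log₂(0.686)]
  = 0.5247 + 0.3730 = 0.8977 bits

H(X|Y) = H(X,Y) - H(Y) = 2.4223 - 0.8977 = 1.5246 bits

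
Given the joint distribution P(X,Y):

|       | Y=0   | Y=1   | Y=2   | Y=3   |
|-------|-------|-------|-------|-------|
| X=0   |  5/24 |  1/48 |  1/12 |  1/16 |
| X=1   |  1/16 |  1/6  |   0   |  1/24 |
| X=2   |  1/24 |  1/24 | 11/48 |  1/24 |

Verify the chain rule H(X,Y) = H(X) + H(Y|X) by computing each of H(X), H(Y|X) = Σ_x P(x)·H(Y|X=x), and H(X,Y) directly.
H(X) = 1.5714 bits, H(Y|X) = 1.4973 bits, H(X,Y) = 3.0687 bits

Marginal of X (row sums):
  P(X=0) = 5/24 + 1/48 + 1/12 + 1/16 = 3/8
  P(X=1) = 1/16 + 1/6 + 0 + 1/24 = 13/48
  P(X=2) = 1/24 + 1/24 + 11/48 + 1/24 = 17/48
H(X) = -[(3/8)·log₂(3/8) + (13/48)·log₂(13/48) + (17/48)·log₂(17/48)]
  = 0.53064 + 0.51039 + 0.53036 = 1.5714 bits

H(Y|X) = Σ_x P(x)·H(Y|X=x):
  X=0: P(X=0) = 3/8, P(Y|X=0) = (5/9, 1/18, 2/9, 1/6) → H(Y|X=0) = 1.61580
  X=1: P(X=1) = 13/48, P(Y|X=1) = (3/13, 8/13, 0, 2/13) → H(Y|X=1) = 1.33468
  X=2: P(X=2) = 17/48, P(Y|X=2) = (2/17, 2/17, 11/17, 2/17) → H(Y|X=2) = 1.49607
H(Y|X) = (3/8)·1.61580 + (13/48)·1.33468 + (17/48)·1.49607 = 1.4973 bits

H(X,Y) = -Σ_{x,y} P(x,y) log₂ P(x,y). Per-cell terms -P(x,y)·log₂P(x,y):
  X=0: 0.47147, 0.11635, 0.29875, 0.25000
  X=1: 0.25000, 0.43083, 0.00000, 0.19104
  X=2: 0.19104, 0.19104, 0.48710, 0.19104
  (cells with P = 0 contribute 0)
Sum of the 12 terms: H(X,Y) = 3.0687 bits

Chain rule check:
  H(X) + H(Y|X) = 1.5714 + 1.4973 = 3.0687 bits
  H(X,Y) = 3.0687 bits
✓ Chain rule verified.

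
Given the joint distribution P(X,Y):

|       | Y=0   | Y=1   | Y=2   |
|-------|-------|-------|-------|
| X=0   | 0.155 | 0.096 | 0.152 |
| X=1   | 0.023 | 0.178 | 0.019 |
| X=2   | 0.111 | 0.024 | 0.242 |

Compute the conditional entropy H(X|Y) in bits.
1.2432 bits

H(X|Y) = H(X,Y) - H(Y)

H(X,Y) = -Σ_{x,y} P(x,y) log₂ P(x,y). Per-cell terms -P(x,y)·log₂P(x,y):
  X=0: 0.416897, 0.324559, 0.413114
  X=1: 0.125171, 0.443229, 0.108639
  X=2: 0.352022, 0.129140, 0.495355
Sum of the 9 terms: H(X,Y) = 2.80813 bits

Marginal of Y (column sums):
  P(Y=0) = 0.155 + 0.023 + 0.111 = 0.289
  P(Y=1) = 0.096 + 0.178 + 0.024 = 0.298
  P(Y=2) = 0.152 + 0.019 + 0.242 = 0.413
H(Y) = -[0.289·log₂(0.289) + 0.298·log₂(0.298) + 0.413·log₂(0.413)]
  = 0.517558 + 0.520491 + 0.526900 = 1.56495 bits

H(X|Y) = H(X,Y) - H(Y) = 2.80813 - 1.56495 = 1.2432 bits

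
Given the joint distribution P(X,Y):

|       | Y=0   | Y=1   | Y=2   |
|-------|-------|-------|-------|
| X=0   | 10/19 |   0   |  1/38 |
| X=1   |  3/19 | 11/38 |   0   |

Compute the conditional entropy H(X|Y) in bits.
0.5332 bits

H(X|Y) = H(X,Y) - H(Y)

H(X,Y) = -Σ_{x,y} P(x,y) log₂ P(x,y). Per-cell terms -P(x,y)·log₂P(x,y):
  X=0: 0.48737, 0.00000, 0.13810
  X=1: 0.42047, 0.51772, 0.00000
  (cells with P = 0 contribute 0)
Sum of the 6 terms: H(X,Y) = 1.56366 bits

Marginal of Y (column sums):
  P(Y=0) = 10/19 + 3/19 = 13/19
  P(Y=1) = 0 + 11/38 = 11/38
  P(Y=2) = 1/38 + 0 = 1/38
H(Y) = -[(13/19)·log₂(13/19) + (11/38)·log₂(11/38) + (1/38)·log₂(1/38)]
  = 0.37460 + 0.51772 + 0.13810 = 1.03042 bits

H(X|Y) = H(X,Y) - H(Y) = 1.56366 - 1.03042 = 0.5332 bits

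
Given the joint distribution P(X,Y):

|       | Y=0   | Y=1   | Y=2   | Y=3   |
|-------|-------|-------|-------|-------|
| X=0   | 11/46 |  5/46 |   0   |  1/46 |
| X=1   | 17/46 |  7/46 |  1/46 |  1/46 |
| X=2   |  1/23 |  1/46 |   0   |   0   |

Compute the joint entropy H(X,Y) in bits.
2.4627 bits

H(X,Y) = -Σ_{x,y} P(x,y) log₂ P(x,y). Per-cell terms -P(x,y)·log₂P(x,y):
  X=0: 0.4936, 0.3480, 0.0000, 0.1201
  X=1: 0.5307, 0.4133, 0.1201, 0.1201
  X=2: 0.1967, 0.1201, 0.0000, 0.0000
  (cells with P = 0 contribute 0)
Sum of the 12 terms: H(X,Y) = 2.4627 bits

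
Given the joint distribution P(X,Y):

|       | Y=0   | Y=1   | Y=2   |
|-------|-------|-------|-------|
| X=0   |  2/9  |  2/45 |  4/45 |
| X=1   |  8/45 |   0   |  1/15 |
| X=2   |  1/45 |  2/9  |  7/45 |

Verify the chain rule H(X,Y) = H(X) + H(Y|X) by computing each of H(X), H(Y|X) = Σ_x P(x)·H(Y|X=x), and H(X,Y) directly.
H(X) = 1.5560 bits, H(Y|X) = 1.1615 bits, H(X,Y) = 2.7175 bits

Marginal of X (row sums):
  P(X=0) = 2/9 + 2/45 + 4/45 = 16/45
  P(X=1) = 8/45 + 0 + 1/15 = 11/45
  P(X=2) = 1/45 + 2/9 + 7/45 = 2/5
H(X) = -[(16/45)·log₂(16/45) + (11/45)·log₂(11/45) + (2/5)·log₂(2/5)]
  = 0.5304 + 0.4968 + 0.5288 = 1.5560 bits

H(Y|X) = Σ_x P(x)·H(Y|X=x):
  X=0: P(X=0) = 16/45, P(Y|X=0) = (5/8, 1/8, 1/4) → H(Y|X=0) = 1.2988
  X=1: P(X=1) = 11/45, P(Y|X=1) = (8/11, 0, 3/11) → H(Y|X=1) = 0.8454
  X=2: P(X=2) = 2/5, P(Y|X=2) = (1/18, 5/9, 7/18) → H(Y|X=2) = 1.2327
H(Y|X) = (16/45)·1.2988 + (11/45)·0.8454 + (2/5)·1.2327 = 1.1615 bits

H(X,Y) = -Σ_{x,y} P(x,y) log₂ P(x,y). Per-cell terms -P(x,y)·log₂P(x,y):
  X=0: 0.4822, 0.1996, 0.3104
  X=1: 0.4430, 0.0000, 0.2605
  X=2: 0.1220, 0.4822, 0.4176
  (cells with P = 0 contribute 0)
Sum of the 9 terms: H(X,Y) = 2.7175 bits

Chain rule check:
  H(X) + H(Y|X) = 1.5560 + 1.1615 = 2.7175 bits
  H(X,Y) = 2.7175 bits
✓ Chain rule verified.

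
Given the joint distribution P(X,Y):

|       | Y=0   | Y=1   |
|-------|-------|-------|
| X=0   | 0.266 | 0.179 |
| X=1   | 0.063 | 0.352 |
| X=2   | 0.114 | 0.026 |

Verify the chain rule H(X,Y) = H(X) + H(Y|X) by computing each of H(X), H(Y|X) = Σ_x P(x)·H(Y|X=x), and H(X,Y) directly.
H(X) = 1.4435 bits, H(Y|X) = 0.7845 bits, H(X,Y) = 2.2280 bits

Marginal of X (row sums):
  P(X=0) = 0.266 + 0.179 = 0.445
  P(X=1) = 0.063 + 0.352 = 0.415
  P(X=2) = 0.114 + 0.026 = 0.140
H(X) = -[0.445·log₂(0.445) + 0.415·log₂(0.415) + 0.140·log₂(0.140)]
  = 0.5198 + 0.5266 + 0.3971 = 1.4435 bits

H(Y|X) = Σ_x P(x)·H(Y|X=x):
  X=0: P(X=0) = 0.445, P(Y|X=0) = (266/445, 179/445) → H(Y|X=0) = 0.9722
  X=1: P(X=1) = 0.415, P(Y|X=1) = (63/415, 352/415) → H(Y|X=1) = 0.6143
  X=2: P(X=2) = 0.140, P(Y|X=2) = (57/70, 13/70) → H(Y|X=2) = 0.6924
H(Y|X) = 0.445·0.9722 + 0.415·0.6143 + 0.140·0.6924 = 0.7845 bits

H(X,Y) = -Σ_{x,y} P(x,y) log₂ P(x,y). Per-cell terms -P(x,y)·log₂P(x,y):
  X=0: 0.5082, 0.4443
  X=1: 0.2513, 0.5302
  X=2: 0.3571, 0.1369
Sum of the 6 terms: H(X,Y) = 2.2280 bits

Chain rule check:
  H(X) + H(Y|X) = 1.4435 + 0.7845 = 2.2280 bits
  H(X,Y) = 2.2280 bits
✓ Chain rule verified.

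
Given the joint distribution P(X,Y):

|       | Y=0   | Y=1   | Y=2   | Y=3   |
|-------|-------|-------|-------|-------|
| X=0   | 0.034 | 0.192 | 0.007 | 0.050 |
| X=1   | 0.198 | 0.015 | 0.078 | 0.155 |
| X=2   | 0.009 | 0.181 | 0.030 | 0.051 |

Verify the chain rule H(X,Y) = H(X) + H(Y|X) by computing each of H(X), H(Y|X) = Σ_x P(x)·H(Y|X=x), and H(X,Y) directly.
H(X) = 1.5454 bits, H(Y|X) = 1.4795 bits, H(X,Y) = 3.0249 bits

Marginal of X (row sums):
  P(X=0) = 0.034 + 0.192 + 0.007 + 0.050 = 0.283
  P(X=1) = 0.198 + 0.015 + 0.078 + 0.155 = 0.446
  P(X=2) = 0.009 + 0.181 + 0.030 + 0.051 = 0.271
H(X) = -[0.283·log₂(0.283) + 0.446·log₂(0.446) + 0.271·log₂(0.271)]
  = 0.51538 + 0.51954 + 0.51047 = 1.5454 bits

H(Y|X) = Σ_x P(x)·H(Y|X=x):
  X=0: P(X=0) = 0.283, P(Y|X=0) = (34/283, 192/283, 7/283, 50/283) → H(Y|X=0) = 1.32087
  X=1: P(X=1) = 0.446, P(Y|X=1) = (99/223, 15/446, 39/223, 155/446) → H(Y|X=1) = 1.65454
  X=2: P(X=2) = 0.271, P(Y|X=2) = (9/271, 181/271, 30/271, 51/271) → H(Y|X=2) = 1.35705
H(Y|X) = 0.283·1.32087 + 0.446·1.65454 + 0.271·1.35705 = 1.4795 bits

H(X,Y) = -Σ_{x,y} P(x,y) log₂ P(x,y). Per-cell terms -P(x,y)·log₂P(x,y):
  X=0: 0.16586, 0.45712, 0.05011, 0.21610
  X=1: 0.46261, 0.09088, 0.28707, 0.41690
  X=2: 0.06116, 0.44633, 0.15177, 0.21896
Sum of the 12 terms: H(X,Y) = 3.0249 bits

Chain rule check:
  H(X) + H(Y|X) = 1.5454 + 1.4795 = 3.0249 bits
  H(X,Y) = 3.0249 bits
✓ Chain rule verified.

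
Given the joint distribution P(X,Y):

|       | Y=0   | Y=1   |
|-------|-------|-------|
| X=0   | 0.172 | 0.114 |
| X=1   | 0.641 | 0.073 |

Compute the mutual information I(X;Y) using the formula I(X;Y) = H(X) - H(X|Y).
0.0778 bits

I(X;Y) = H(X) - H(X|Y)

Marginal of X (row sums):
  P(X=0) = 0.172 + 0.114 = 0.286
  P(X=1) = 0.641 + 0.073 = 0.714
H(X) = -[0.286·log₂(0.286) + 0.714·log₂(0.714)]
  = 0.5165 + 0.3470 = 0.8635 bits

Marginal of Y (column sums):
  P(Y=0) = 0.172 + 0.641 = 0.813
  P(Y=1) = 0.114 + 0.073 = 0.187
H(X|Y) = Σ_y P(y)·H(X|Y=y):
  Y=0: P(Y=0) = 0.813, P(X|Y=0) = (172/813, 641/813) → H(X|Y=0) = 0.7445
  Y=1: P(Y=1) = 0.187, P(X|Y=1) = (114/187, 73/187) → H(X|Y=1) = 0.9650
H(X|Y) = 0.813·0.7445 + 0.187·0.9650 = 0.7857 bits

I(X;Y) = H(X) - H(X|Y) = 0.8635 - 0.7857 = 0.0778 bits

Cross-check via I(X;Y) = H(X) + H(Y) - H(X,Y): computing H(Y) from the column sums and H(X,Y) from the 4 cells in the same way gives H(Y) = 0.6952 bits and H(X,Y) = 1.4809 bits, so
I(X;Y) = 0.8635 + 0.6952 - 1.4809 = 0.0778 bits ✓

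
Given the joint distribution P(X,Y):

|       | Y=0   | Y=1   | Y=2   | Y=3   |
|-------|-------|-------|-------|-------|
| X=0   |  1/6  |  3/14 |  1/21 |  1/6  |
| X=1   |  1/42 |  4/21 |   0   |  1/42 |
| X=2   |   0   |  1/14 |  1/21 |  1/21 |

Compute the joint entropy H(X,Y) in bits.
2.9498 bits

H(X,Y) = -Σ_{x,y} P(x,y) log₂ P(x,y). Per-cell terms -P(x,y)·log₂P(x,y):
  X=0: 0.43083, 0.47623, 0.20916, 0.43083
  X=1: 0.12839, 0.45568, 0.00000, 0.12839
  X=2: 0.00000, 0.27195, 0.20916, 0.20916
  (cells with P = 0 contribute 0)
Sum of the 12 terms: H(X,Y) = 2.9498 bits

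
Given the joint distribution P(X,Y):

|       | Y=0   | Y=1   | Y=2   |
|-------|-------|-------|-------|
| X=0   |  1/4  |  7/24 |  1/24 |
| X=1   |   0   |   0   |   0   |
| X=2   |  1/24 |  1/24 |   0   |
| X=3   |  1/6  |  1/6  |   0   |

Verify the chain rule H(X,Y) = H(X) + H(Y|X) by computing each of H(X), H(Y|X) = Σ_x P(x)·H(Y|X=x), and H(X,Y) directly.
H(X) = 1.2807 bits, H(Y|X) = 1.1726 bits, H(X,Y) = 2.4532 bits

Marginal of X (row sums):
  P(X=0) = 1/4 + 7/24 + 1/24 = 7/12
  P(X=1) = 0 + 0 + 0 = 0
  P(X=2) = 1/24 + 1/24 + 0 = 1/12
  P(X=3) = 1/6 + 1/6 + 0 = 1/3
H(X) = -[(7/12)·log₂(7/12) + (1/12)·log₂(1/12) + (1/3)·log₂(1/3)]   (outcomes with P = 0 contribute 0)
  = 0.453604 + 0.298747 + 0.528321 = 1.2807 bits

H(Y|X) = Σ_x P(x)·H(Y|X=x):
  X=0: P(X=0) = 7/12, P(Y|X=0) = (3/7, 1/2, 1/14) → H(Y|X=0) = 1.295836
  X=1: P(X=1) = 0 → contributes 0
  X=2: P(X=2) = 1/12, P(Y|X=2) = (1/2, 1/2, 0) → H(Y|X=2) = 1.000000
  X=3: P(X=3) = 1/3, P(Y|X=3) = (1/2, 1/2, 0) → H(Y|X=3) = 1.000000
H(Y|X) = (7/12)·1.295836 + (1/12)·1.000000 + (1/3)·1.000000 = 1.1726 bits

H(X,Y) = -Σ_{x,y} P(x,y) log₂ P(x,y). Per-cell terms -P(x,y)·log₂P(x,y):
  X=0: 0.500000, 0.518469, 0.191040
  X=1: 0.000000, 0.000000, 0.000000
  X=2: 0.191040, 0.191040, 0.000000
  X=3: 0.430827, 0.430827, 0.000000
  (cells with P = 0 contribute 0)
Sum of the 12 terms: H(X,Y) = 2.4532 bits

Chain rule check:
  H(X) + H(Y|X) = 1.2807 + 1.1726 = 2.4533 bits
  H(X,Y) = 2.4532 bits
✓ Chain rule verified (Δ = 0.0001 is 4-dp rounding noise: each of the three values was rounded independently).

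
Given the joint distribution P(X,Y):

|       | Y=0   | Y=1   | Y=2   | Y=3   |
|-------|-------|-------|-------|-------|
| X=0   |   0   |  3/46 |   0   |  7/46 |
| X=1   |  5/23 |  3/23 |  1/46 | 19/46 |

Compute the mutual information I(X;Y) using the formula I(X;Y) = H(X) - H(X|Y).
0.1007 bits

I(X;Y) = H(X) - H(X|Y)

Marginal of X (row sums):
  P(X=0) = 0 + 3/46 + 0 + 7/46 = 5/23
  P(X=1) = 5/23 + 3/23 + 1/46 + 19/46 = 18/23
H(X) = -[(5/23)·log₂(5/23) + (18/23)·log₂(18/23)]
  = 0.4786 + 0.2768 = 0.7554 bits

Marginal of Y (column sums):
  P(Y=0) = 0 + 5/23 = 5/23
  P(Y=1) = 3/46 + 3/23 = 9/46
  P(Y=2) = 0 + 1/46 = 1/46
  P(Y=3) = 7/46 + 19/46 = 13/23
H(X|Y) = Σ_y P(y)·H(X|Y=y):
  Y=0: P(Y=0) = 5/23, P(X|Y=0) = (0, 1) → H(X|Y=0) = 0.0000
  Y=1: P(Y=1) = 9/46, P(X|Y=1) = (1/3, 2/3) → H(X|Y=1) = 0.9183
  Y=2: P(Y=2) = 1/46, P(X|Y=2) = (0, 1) → H(X|Y=2) = 0.0000
  Y=3: P(Y=3) = 13/23, P(X|Y=3) = (7/26, 19/26) → H(X|Y=3) = 0.8404
H(X|Y) = (5/23)·0.0000 + (9/46)·0.9183 + (1/46)·0.0000 + (13/23)·0.8404 = 0.6547 bits

I(X;Y) = H(X) - H(X|Y) = 0.7554 - 0.6547 = 0.1007 bits

Cross-check via I(X;Y) = H(X) + H(Y) - H(X,Y): computing H(Y) from the column sums and H(X,Y) from the 8 cells in the same way gives H(Y) = 1.5244 bits and H(X,Y) = 2.1791 bits, so
I(X;Y) = 0.7554 + 1.5244 - 2.1791 = 0.1007 bits ✓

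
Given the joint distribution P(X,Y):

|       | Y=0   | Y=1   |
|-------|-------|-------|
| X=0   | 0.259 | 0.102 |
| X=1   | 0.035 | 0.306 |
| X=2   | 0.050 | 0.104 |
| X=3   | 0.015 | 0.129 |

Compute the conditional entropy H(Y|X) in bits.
0.6823 bits

H(Y|X) = H(X,Y) - H(X)

H(X,Y) = -Σ_{x,y} P(x,y) log₂ P(x,y). Per-cell terms -P(x,y)·log₂P(x,y):
  X=0: 0.50478, 0.33592
  X=1: 0.16928, 0.52277
  X=2: 0.21610, 0.33960
  X=3: 0.09088, 0.38114
Sum of the 8 terms: H(X,Y) = 2.5605 bits

Marginal of X (row sums):
  P(X=0) = 0.259 + 0.102 = 0.361
  P(X=1) = 0.035 + 0.306 = 0.341
  P(X=2) = 0.050 + 0.104 = 0.154
  P(X=3) = 0.015 + 0.129 = 0.144
H(X) = -[0.361·log₂(0.361) + 0.341·log₂(0.341) + 0.154·log₂(0.154) + 0.144·log₂(0.144)]
  = 0.53064 + 0.52929 + 0.41565 + 0.40260 = 1.8782 bits

H(Y|X) = H(X,Y) - H(X) = 2.5605 - 1.8782 = 0.6823 bits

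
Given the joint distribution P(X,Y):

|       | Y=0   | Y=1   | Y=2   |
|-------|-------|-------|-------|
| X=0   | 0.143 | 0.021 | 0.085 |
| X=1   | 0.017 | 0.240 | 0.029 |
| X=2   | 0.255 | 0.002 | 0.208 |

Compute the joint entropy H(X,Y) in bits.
2.5546 bits

H(X,Y) = -Σ_{x,y} P(x,y) log₂ P(x,y). Per-cell terms -P(x,y)·log₂P(x,y):
  X=0: 0.40125, 0.11704, 0.30229
  X=1: 0.09993, 0.49413, 0.14813
  X=2: 0.50271, 0.01793, 0.47119
Sum of the 9 terms: H(X,Y) = 2.5546 bits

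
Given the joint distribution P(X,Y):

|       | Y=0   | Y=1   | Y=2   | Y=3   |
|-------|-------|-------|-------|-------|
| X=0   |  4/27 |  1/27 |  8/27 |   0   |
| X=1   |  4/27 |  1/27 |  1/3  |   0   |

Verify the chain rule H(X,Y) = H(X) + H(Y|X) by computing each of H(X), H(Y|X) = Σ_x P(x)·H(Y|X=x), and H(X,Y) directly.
H(X) = 0.9990 bits, H(Y|X) = 1.2178 bits, H(X,Y) = 2.2168 bits

Marginal of X (row sums):
  P(X=0) = 4/27 + 1/27 + 8/27 + 0 = 13/27
  P(X=1) = 4/27 + 1/27 + 1/3 + 0 = 14/27
H(X) = -[(13/27)·log₂(13/27) + (14/27)·log₂(14/27)]
  = 0.50770 + 0.49131 = 0.9990 bits

H(Y|X) = Σ_x P(x)·H(Y|X=x):
  X=0: P(X=0) = 13/27, P(Y|X=0) = (4/13, 1/13, 8/13, 0) → H(Y|X=0) = 1.23890
  X=1: P(X=1) = 14/27, P(Y|X=1) = (2/7, 1/14, 9/14, 0) → H(Y|X=1) = 1.19812
H(Y|X) = (13/27)·1.23890 + (14/27)·1.19812 = 1.2178 bits

H(X,Y) = -Σ_{x,y} P(x,y) log₂ P(x,y). Per-cell terms -P(x,y)·log₂P(x,y):
  X=0: 0.40813, 0.17611, 0.51997, 0.00000
  X=1: 0.40813, 0.17611, 0.52832, 0.00000
  (cells with P = 0 contribute 0)
Sum of the 8 terms: H(X,Y) = 2.2168 bits

Chain rule check:
  H(X) + H(Y|X) = 0.9990 + 1.2178 = 2.2168 bits
  H(X,Y) = 2.2168 bits
✓ Chain rule verified.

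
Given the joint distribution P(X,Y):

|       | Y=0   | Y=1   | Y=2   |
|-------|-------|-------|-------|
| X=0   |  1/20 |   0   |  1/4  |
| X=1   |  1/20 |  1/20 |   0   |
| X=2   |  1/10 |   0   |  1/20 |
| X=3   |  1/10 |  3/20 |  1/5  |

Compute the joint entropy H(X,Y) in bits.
2.9037 bits

H(X,Y) = -Σ_{x,y} P(x,y) log₂ P(x,y). Per-cell terms -P(x,y)·log₂P(x,y):
  X=0: 0.2161, 0.0000, 0.5000
  X=1: 0.2161, 0.2161, 0.0000
  X=2: 0.3322, 0.0000, 0.2161
  X=3: 0.3322, 0.4105, 0.4644
  (cells with P = 0 contribute 0)
Sum of the 12 terms: H(X,Y) = 2.9037 bits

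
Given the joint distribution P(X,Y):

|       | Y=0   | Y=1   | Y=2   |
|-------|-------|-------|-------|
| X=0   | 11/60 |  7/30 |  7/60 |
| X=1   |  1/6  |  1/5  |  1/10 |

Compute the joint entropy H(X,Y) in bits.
2.5276 bits

H(X,Y) = -Σ_{x,y} P(x,y) log₂ P(x,y). Per-cell terms -P(x,y)·log₂P(x,y):
  X=0: 0.4487, 0.4899, 0.3616
  X=1: 0.4308, 0.4644, 0.3322
Sum of the 6 terms: H(X,Y) = 2.5276 bits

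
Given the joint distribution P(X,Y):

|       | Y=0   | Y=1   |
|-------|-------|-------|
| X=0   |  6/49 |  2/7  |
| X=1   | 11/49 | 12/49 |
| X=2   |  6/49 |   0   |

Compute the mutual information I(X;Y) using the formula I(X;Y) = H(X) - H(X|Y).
0.1688 bits

I(X;Y) = H(X) - H(X|Y)

Marginal of X (row sums):
  P(X=0) = 6/49 + 2/7 = 20/49
  P(X=1) = 11/49 + 12/49 = 23/49
  P(X=2) = 6/49 + 0 = 6/49
H(X) = -[(20/49)·log₂(20/49) + (23/49)·log₂(23/49) + (6/49)·log₂(6/49)]
  = 0.52767 + 0.51217 + 0.37099 = 1.4108 bits

Marginal of Y (column sums):
  P(Y=0) = 6/49 + 11/49 + 6/49 = 23/49
  P(Y=1) = 2/7 + 12/49 + 0 = 26/49
H(X|Y) = Σ_y P(y)·H(X|Y=y):
  Y=0: P(Y=0) = 23/49, P(X|Y=0) = (6/23, 11/23, 6/23) → H(X|Y=0) = 1.52038
  Y=1: P(Y=1) = 26/49, P(X|Y=1) = (7/13, 6/13, 0) → H(X|Y=1) = 0.99573
H(X|Y) = (23/49)·1.52038 + (26/49)·0.99573 = 1.2420 bits

I(X;Y) = H(X) - H(X|Y) = 1.4108 - 1.2420 = 0.1688 bits

Cross-check via I(X;Y) = H(X) + H(Y) - H(X,Y): computing H(Y) from the column sums and H(X,Y) from the 6 cells in the same way gives H(Y) = 0.9973 bits and H(X,Y) = 2.2393 bits, so
I(X;Y) = 1.4108 + 0.9973 - 2.2393 = 0.1688 bits ✓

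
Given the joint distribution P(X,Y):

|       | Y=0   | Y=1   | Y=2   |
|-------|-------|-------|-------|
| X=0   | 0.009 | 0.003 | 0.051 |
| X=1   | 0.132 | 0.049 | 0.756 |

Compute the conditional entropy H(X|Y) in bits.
0.3392 bits

H(X|Y) = H(X,Y) - H(Y)

H(X,Y) = -Σ_{x,y} P(x,y) log₂ P(x,y). Per-cell terms -P(x,y)·log₂P(x,y):
  X=0: 0.061163, 0.025142, 0.218961
  X=1: 0.385624, 0.213203, 0.305078
Sum of the 6 terms: H(X,Y) = 1.20917 bits

Marginal of Y (column sums):
  P(Y=0) = 0.009 + 0.132 = 0.141
  P(Y=1) = 0.003 + 0.049 = 0.052
  P(Y=2) = 0.051 + 0.756 = 0.807
H(Y) = -[0.141·log₂(0.141) + 0.052·log₂(0.052) + 0.807·log₂(0.807)]
  = 0.398499 + 0.221798 + 0.249653 = 0.86995 bits

H(X|Y) = H(X,Y) - H(Y) = 1.20917 - 0.86995 = 0.3392 bits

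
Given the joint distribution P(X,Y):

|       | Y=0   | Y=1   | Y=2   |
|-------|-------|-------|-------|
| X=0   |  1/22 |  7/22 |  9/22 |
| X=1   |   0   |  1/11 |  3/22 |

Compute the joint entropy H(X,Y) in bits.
1.9624 bits

H(X,Y) = -Σ_{x,y} P(x,y) log₂ P(x,y). Per-cell terms -P(x,y)·log₂P(x,y):
  X=0: 0.2027, 0.5257, 0.5275
  X=1: 0.0000, 0.3145, 0.3920
  (cells with P = 0 contribute 0)
Sum of the 6 terms: H(X,Y) = 1.9624 bits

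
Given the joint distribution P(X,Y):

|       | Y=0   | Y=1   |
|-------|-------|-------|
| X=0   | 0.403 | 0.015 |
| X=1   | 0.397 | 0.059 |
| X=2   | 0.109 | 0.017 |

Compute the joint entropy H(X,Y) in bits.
1.8378 bits

H(X,Y) = -Σ_{x,y} P(x,y) log₂ P(x,y). Per-cell terms -P(x,y)·log₂P(x,y):
  X=0: 0.52839, 0.09088
  X=1: 0.52912, 0.24091
  X=2: 0.34854, 0.09993
Sum of the 6 terms: H(X,Y) = 1.8378 bits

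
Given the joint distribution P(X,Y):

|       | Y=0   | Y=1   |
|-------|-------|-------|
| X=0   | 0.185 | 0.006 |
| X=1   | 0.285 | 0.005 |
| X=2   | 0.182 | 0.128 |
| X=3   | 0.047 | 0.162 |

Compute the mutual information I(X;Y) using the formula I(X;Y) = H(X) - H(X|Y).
0.3437 bits

I(X;Y) = H(X) - H(X|Y)

Marginal of X (row sums):
  P(X=0) = 0.185 + 0.006 = 0.191
  P(X=1) = 0.285 + 0.005 = 0.290
  P(X=2) = 0.182 + 0.128 = 0.310
  P(X=3) = 0.047 + 0.162 = 0.209
H(X) = -[0.191·log₂(0.191) + 0.290·log₂(0.290) + 0.310·log₂(0.310) + 0.209·log₂(0.209)]
  = 0.4562 + 0.5179 + 0.5238 + 0.4720 = 1.9699 bits

Marginal of Y (column sums):
  P(Y=0) = 0.185 + 0.285 + 0.182 + 0.047 = 0.699
  P(Y=1) = 0.006 + 0.005 + 0.128 + 0.162 = 0.301
H(X|Y) = Σ_y P(y)·H(X|Y=y):
  Y=0: P(Y=0) = 0.699, P(X|Y=0) = (185/699, 95/233, 182/699, 47/699) → H(X|Y=0) = 1.8026
  Y=1: P(Y=1) = 0.301, P(X|Y=1) = (6/301, 5/301, 128/301, 162/301) → H(X|Y=1) = 1.2164
H(X|Y) = 0.699·1.8026 + 0.301·1.2164 = 1.6262 bits

I(X;Y) = H(X) - H(X|Y) = 1.9699 - 1.6262 = 0.3437 bits

Cross-check via I(X;Y) = H(X) + H(Y) - H(X,Y): computing H(Y) from the column sums and H(X,Y) from the 8 cells in the same way gives H(Y) = 0.8825 bits and H(X,Y) = 2.5087 bits, so
I(X;Y) = 1.9699 + 0.8825 - 2.5087 = 0.3437 bits ✓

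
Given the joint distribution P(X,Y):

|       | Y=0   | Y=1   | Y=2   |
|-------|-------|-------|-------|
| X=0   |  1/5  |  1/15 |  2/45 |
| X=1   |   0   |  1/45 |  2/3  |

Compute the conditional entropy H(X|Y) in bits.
0.3120 bits

H(X|Y) = H(X,Y) - H(Y)

H(X,Y) = -Σ_{x,y} P(x,y) log₂ P(x,y). Per-cell terms -P(x,y)·log₂P(x,y):
  X=0: 0.46439, 0.26046, 0.19964
  X=1: 0.00000, 0.12204, 0.38998
  (cells with P = 0 contribute 0)
Sum of the 6 terms: H(X,Y) = 1.4365 bits

Marginal of Y (column sums):
  P(Y=0) = 1/5 + 0 = 1/5
  P(Y=1) = 1/15 + 1/45 = 4/45
  P(Y=2) = 2/45 + 2/3 = 32/45
H(Y) = -[(1/5)·log₂(1/5) + (4/45)·log₂(4/45) + (32/45)·log₂(32/45)]
  = 0.46439 + 0.31039 + 0.34976 = 1.1245 bits

H(X|Y) = H(X,Y) - H(Y) = 1.4365 - 1.1245 = 0.3120 bits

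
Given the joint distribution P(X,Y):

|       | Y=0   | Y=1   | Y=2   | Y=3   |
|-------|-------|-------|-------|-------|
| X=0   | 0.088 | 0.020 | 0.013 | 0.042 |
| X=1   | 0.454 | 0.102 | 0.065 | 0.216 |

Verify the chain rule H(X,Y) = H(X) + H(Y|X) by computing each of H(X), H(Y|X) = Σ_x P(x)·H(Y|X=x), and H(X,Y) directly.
H(X) = 0.6414 bits, H(Y|X) = 1.6405 bits, H(X,Y) = 2.2820 bits

Marginal of X (row sums):
  P(X=0) = 0.088 + 0.020 + 0.013 + 0.042 = 0.163
  P(X=1) = 0.454 + 0.102 + 0.065 + 0.216 = 0.837
H(X) = -[0.163·log₂(0.163) + 0.837·log₂(0.837)]
  = 0.42658 + 0.21486 = 0.6414 bits

H(Y|X) = Σ_x P(x)·H(Y|X=x):
  X=0: P(X=0) = 0.163, P(Y|X=0) = (88/163, 20/163, 13/163, 42/163) → H(Y|X=0) = 1.64657
  X=1: P(X=1) = 0.837, P(Y|X=1) = (454/837, 34/279, 65/837, 8/31) → H(Y|X=1) = 1.63937
H(Y|X) = 0.163·1.64657 + 0.837·1.63937 = 1.6405 bits

H(X,Y) = -Σ_{x,y} P(x,y) log₂ P(x,y). Per-cell terms -P(x,y)·log₂P(x,y):
  X=0: 0.30856, 0.11288, 0.08145, 0.19209
  X=1: 0.51721, 0.33592, 0.25632, 0.47755
Sum of the 8 terms: H(X,Y) = 2.2820 bits

Chain rule check:
  H(X) + H(Y|X) = 0.6414 + 1.6405 = 2.2819 bits
  H(X,Y) = 2.2820 bits
✓ Chain rule verified (Δ = 0.0001 is 4-dp rounding noise: each of the three values was rounded independently).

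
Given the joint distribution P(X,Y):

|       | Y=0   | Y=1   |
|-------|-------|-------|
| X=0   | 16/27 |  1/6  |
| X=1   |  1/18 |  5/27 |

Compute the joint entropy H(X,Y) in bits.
1.5604 bits

H(X,Y) = -Σ_{x,y} P(x,y) log₂ P(x,y). Per-cell terms -P(x,y)·log₂P(x,y):
  X=0: 0.44734, 0.43083
  X=1: 0.23166, 0.45055
Sum of the 4 terms: H(X,Y) = 1.5604 bits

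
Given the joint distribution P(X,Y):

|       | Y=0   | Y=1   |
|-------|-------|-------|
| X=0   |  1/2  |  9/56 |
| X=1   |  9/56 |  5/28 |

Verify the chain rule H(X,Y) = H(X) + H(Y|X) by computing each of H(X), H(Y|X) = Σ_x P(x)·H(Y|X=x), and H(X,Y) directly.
H(X) = 0.9241 bits, H(Y|X) = 0.8674 bits, H(X,Y) = 1.7916 bits

Marginal of X (row sums):
  P(X=0) = 1/2 + 9/56 = 37/56
  P(X=1) = 9/56 + 5/28 = 19/56
H(X) = -[(37/56)·log₂(37/56) + (19/56)·log₂(19/56)]
  = 0.3950 + 0.5291 = 0.9241 bits

H(Y|X) = Σ_x P(x)·H(Y|X=x):
  X=0: P(X=0) = 37/56, P(Y|X=0) = (28/37, 9/37) → H(Y|X=0) = 0.8004
  X=1: P(X=1) = 19/56, P(Y|X=1) = (9/19, 10/19) → H(Y|X=1) = 0.9980
H(Y|X) = (37/56)·0.8004 + (19/56)·0.9980 = 0.8674 bits

H(X,Y) = -Σ_{x,y} P(x,y) log₂ P(x,y). Per-cell terms -P(x,y)·log₂P(x,y):
  X=0: 0.5000, 0.4239
  X=1: 0.4239, 0.4438
Sum of the 4 terms: H(X,Y) = 1.7916 bits

Chain rule check:
  H(X) + H(Y|X) = 0.9241 + 0.8674 = 1.7915 bits
  H(X,Y) = 1.7916 bits
✓ Chain rule verified (Δ = 0.0001 is 4-dp rounding noise: each of the three values was rounded independently).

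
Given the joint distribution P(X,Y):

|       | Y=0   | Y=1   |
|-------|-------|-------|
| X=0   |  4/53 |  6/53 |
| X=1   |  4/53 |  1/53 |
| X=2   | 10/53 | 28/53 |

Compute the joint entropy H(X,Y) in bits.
1.9669 bits

H(X,Y) = -Σ_{x,y} P(x,y) log₂ P(x,y). Per-cell terms -P(x,y)·log₂P(x,y):
  X=0: 0.28135, 0.35581
  X=1: 0.28135, 0.10807
  X=2: 0.45396, 0.48634
Sum of the 6 terms: H(X,Y) = 1.9669 bits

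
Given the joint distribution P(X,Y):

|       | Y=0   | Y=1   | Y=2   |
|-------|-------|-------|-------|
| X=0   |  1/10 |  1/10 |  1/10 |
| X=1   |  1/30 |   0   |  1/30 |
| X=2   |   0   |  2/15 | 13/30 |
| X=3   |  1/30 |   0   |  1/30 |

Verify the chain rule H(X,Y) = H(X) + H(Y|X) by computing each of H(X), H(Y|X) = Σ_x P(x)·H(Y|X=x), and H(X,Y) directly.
H(X) = 1.5064 bits, H(Y|X) = 1.0549 bits, H(X,Y) = 2.5612 bits

Marginal of X (row sums):
  P(X=0) = 1/10 + 1/10 + 1/10 = 3/10
  P(X=1) = 1/30 + 0 + 1/30 = 1/15
  P(X=2) = 0 + 2/15 + 13/30 = 17/30
  P(X=3) = 1/30 + 0 + 1/30 = 1/15
H(X) = -[(3/10)·log₂(3/10) + (1/15)·log₂(1/15) + (17/30)·log₂(17/30) + (1/15)·log₂(1/15)]
  = 0.5210897 + 0.2604594 + 0.4643424 + 0.2604594 = 1.5064 bits

H(Y|X) = Σ_x P(x)·H(Y|X=x):
  X=0: P(X=0) = 3/10, P(Y|X=0) = (1/3, 1/3, 1/3) → H(Y|X=0) = 1.5849625
  X=1: P(X=1) = 1/15, P(Y|X=1) = (1/2, 0, 1/2) → H(Y|X=1) = 1.0000000
  X=2: P(X=2) = 17/30, P(Y|X=2) = (0, 4/17, 13/17) → H(Y|X=2) = 0.7871266
  X=3: P(X=3) = 1/15, P(Y|X=3) = (1/2, 0, 1/2) → H(Y|X=3) = 1.0000000
H(Y|X) = (3/10)·1.5849625 + (1/15)·1.0000000 + (17/30)·0.7871266 + (1/15)·1.0000000 = 1.0549 bits

H(X,Y) = -Σ_{x,y} P(x,y) log₂ P(x,y). Per-cell terms -P(x,y)·log₂P(x,y):
  X=0: 0.3321928, 0.3321928, 0.3321928
  X=1: 0.1635630, 0.0000000, 0.1635630
  X=2: 0.0000000, 0.3875854, 0.5227954
  X=3: 0.1635630, 0.0000000, 0.1635630
  (cells with P = 0 contribute 0)
Sum of the 12 terms: H(X,Y) = 2.5612 bits

Chain rule check:
  H(X) + H(Y|X) = 1.5064 + 1.0549 = 2.5613 bits
  H(X,Y) = 2.5612 bits
✓ Chain rule verified (Δ = 0.0001 is 4-dp rounding noise: each of the three values was rounded independently).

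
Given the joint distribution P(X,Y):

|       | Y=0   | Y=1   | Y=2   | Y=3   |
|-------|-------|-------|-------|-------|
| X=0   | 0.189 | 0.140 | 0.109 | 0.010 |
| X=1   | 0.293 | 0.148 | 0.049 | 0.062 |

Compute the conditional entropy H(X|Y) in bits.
0.9365 bits

H(X|Y) = H(X,Y) - H(Y)

H(X,Y) = -Σ_{x,y} P(x,y) log₂ P(x,y). Per-cell terms -P(x,y)·log₂P(x,y):
  X=0: 0.45427, 0.39711, 0.34854, 0.06644
  X=1: 0.51891, 0.40794, 0.21320, 0.24872
Sum of the 8 terms: H(X,Y) = 2.6551 bits

Marginal of Y (column sums):
  P(Y=0) = 0.189 + 0.293 = 0.482
  P(Y=1) = 0.140 + 0.148 = 0.288
  P(Y=2) = 0.109 + 0.049 = 0.158
  P(Y=3) = 0.010 + 0.062 = 0.072
H(Y) = -[0.482·log₂(0.482) + 0.288·log₂(0.288) + 0.158·log₂(0.158) + 0.072·log₂(0.072)]
  = 0.50750 + 0.51721 + 0.42060 + 0.27330 = 1.7186 bits

H(X|Y) = H(X,Y) - H(Y) = 2.6551 - 1.7186 = 0.9365 bits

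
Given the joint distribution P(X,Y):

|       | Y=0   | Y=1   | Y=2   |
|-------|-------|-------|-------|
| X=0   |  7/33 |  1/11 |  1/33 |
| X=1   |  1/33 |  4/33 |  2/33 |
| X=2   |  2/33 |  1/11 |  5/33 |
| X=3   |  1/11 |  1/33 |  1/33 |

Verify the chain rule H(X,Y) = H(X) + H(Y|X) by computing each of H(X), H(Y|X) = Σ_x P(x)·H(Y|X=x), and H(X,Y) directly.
H(X) = 1.9373 bits, H(Y|X) = 1.3639 bits, H(X,Y) = 3.3012 bits

Marginal of X (row sums):
  P(X=0) = 7/33 + 1/11 + 1/33 = 1/3
  P(X=1) = 1/33 + 4/33 + 2/33 = 7/33
  P(X=2) = 2/33 + 1/11 + 5/33 = 10/33
  P(X=3) = 1/11 + 1/33 + 1/33 = 5/33
H(X) = -[(1/3)·log₂(1/3) + (7/33)·log₂(7/33) + (10/33)·log₂(10/33) + (5/33)·log₂(5/33)]
  = 0.52832 + 0.47452 + 0.52196 + 0.41249 = 1.9373 bits

H(Y|X) = Σ_x P(x)·H(Y|X=x):
  X=0: P(X=0) = 1/3, P(Y|X=0) = (7/11, 3/11, 1/11) → H(Y|X=0) = 1.24067
  X=1: P(X=1) = 7/33, P(Y|X=1) = (1/7, 4/7, 2/7) → H(Y|X=1) = 1.37878
  X=2: P(X=2) = 10/33, P(Y|X=2) = (1/5, 3/10, 1/2) → H(Y|X=2) = 1.48548
  X=3: P(X=3) = 5/33, P(Y|X=3) = (3/5, 1/5, 1/5) → H(Y|X=3) = 1.37095
H(Y|X) = (1/3)·1.24067 + (7/33)·1.37878 + (10/33)·1.48548 + (5/33)·1.37095 = 1.3639 bits

H(X,Y) = -Σ_{x,y} P(x,y) log₂ P(x,y). Per-cell terms -P(x,y)·log₂P(x,y):
  X=0: 0.47452, 0.31449, 0.15286
  X=1: 0.15286, 0.36902, 0.24511
  X=2: 0.24511, 0.31449, 0.41249
  X=3: 0.31449, 0.15286, 0.15286
Sum of the 12 terms: H(X,Y) = 3.3012 bits

Chain rule check:
  H(X) + H(Y|X) = 1.9373 + 1.3639 = 3.3012 bits
  H(X,Y) = 3.3012 bits
✓ Chain rule verified.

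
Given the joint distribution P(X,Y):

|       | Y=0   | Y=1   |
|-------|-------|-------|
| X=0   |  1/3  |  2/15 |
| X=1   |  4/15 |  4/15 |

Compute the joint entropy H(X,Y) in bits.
1.9329 bits

H(X,Y) = -Σ_{x,y} P(x,y) log₂ P(x,y). Per-cell terms -P(x,y)·log₂P(x,y):
  X=0: 0.5283, 0.3876
  X=1: 0.5085, 0.5085
Sum of the 4 terms: H(X,Y) = 1.9329 bits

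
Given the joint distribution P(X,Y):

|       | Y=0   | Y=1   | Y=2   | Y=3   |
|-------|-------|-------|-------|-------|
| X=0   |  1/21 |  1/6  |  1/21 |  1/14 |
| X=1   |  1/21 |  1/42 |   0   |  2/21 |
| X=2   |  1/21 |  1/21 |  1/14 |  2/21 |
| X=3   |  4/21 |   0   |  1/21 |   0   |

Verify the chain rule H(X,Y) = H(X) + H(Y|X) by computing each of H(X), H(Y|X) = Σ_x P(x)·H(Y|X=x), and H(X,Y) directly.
H(X) = 1.9583 bits, H(Y|X) = 1.5016 bits, H(X,Y) = 3.4599 bits

Marginal of X (row sums):
  P(X=0) = 1/21 + 1/6 + 1/21 + 1/14 = 1/3
  P(X=1) = 1/21 + 1/42 + 0 + 2/21 = 1/6
  P(X=2) = 1/21 + 1/21 + 1/14 + 2/21 = 11/42
  P(X=3) = 4/21 + 0 + 1/21 + 0 = 5/21
H(X) = -[(1/3)·log₂(1/3) + (1/6)·log₂(1/6) + (11/42)·log₂(11/42) + (5/21)·log₂(5/21)]
  = 0.52832 + 0.43083 + 0.50623 + 0.49295 = 1.9583 bits

H(Y|X) = Σ_x P(x)·H(Y|X=x):
  X=0: P(X=0) = 1/3, P(Y|X=0) = (1/7, 1/2, 1/7, 3/14) → H(Y|X=0) = 1.77833
  X=1: P(X=1) = 1/6, P(Y|X=1) = (2/7, 1/7, 0, 4/7) → H(Y|X=1) = 1.37878
  X=2: P(X=2) = 11/42, P(Y|X=2) = (2/11, 2/11, 3/11, 4/11) → H(Y|X=2) = 1.93626
  X=3: P(X=3) = 5/21, P(Y|X=3) = (4/5, 0, 1/5, 0) → H(Y|X=3) = 0.72193
H(Y|X) = (1/3)·1.77833 + (1/6)·1.37878 + (11/42)·1.93626 + (5/21)·0.72193 = 1.5016 bits

H(X,Y) = -Σ_{x,y} P(x,y) log₂ P(x,y). Per-cell terms -P(x,y)·log₂P(x,y):
  X=0: 0.20916, 0.43083, 0.20916, 0.27195
  X=1: 0.20916, 0.12839, 0.00000, 0.32308
  X=2: 0.20916, 0.20916, 0.27195, 0.32308
  X=3: 0.45568, 0.00000, 0.20916, 0.00000
  (cells with P = 0 contribute 0)
Sum of the 16 terms: H(X,Y) = 3.4599 bits

Chain rule check:
  H(X) + H(Y|X) = 1.9583 + 1.5016 = 3.4599 bits
  H(X,Y) = 3.4599 bits
✓ Chain rule verified.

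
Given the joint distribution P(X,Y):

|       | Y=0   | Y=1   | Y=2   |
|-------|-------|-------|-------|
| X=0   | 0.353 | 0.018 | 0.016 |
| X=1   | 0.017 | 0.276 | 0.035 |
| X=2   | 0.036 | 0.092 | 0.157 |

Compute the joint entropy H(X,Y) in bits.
2.4206 bits

H(X,Y) = -Σ_{x,y} P(x,y) log₂ P(x,y). Per-cell terms -P(x,y)·log₂P(x,y):
  X=0: 0.53030, 0.10433, 0.09545
  X=1: 0.09993, 0.51260, 0.16928
  X=2: 0.17265, 0.31668, 0.41937
Sum of the 9 terms: H(X,Y) = 2.4206 bits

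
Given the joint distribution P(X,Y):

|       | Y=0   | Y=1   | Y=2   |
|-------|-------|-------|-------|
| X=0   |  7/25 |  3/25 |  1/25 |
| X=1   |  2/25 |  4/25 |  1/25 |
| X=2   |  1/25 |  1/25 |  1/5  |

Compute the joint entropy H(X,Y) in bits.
2.8032 bits

H(X,Y) = -Σ_{x,y} P(x,y) log₂ P(x,y). Per-cell terms -P(x,y)·log₂P(x,y):
  X=0: 0.51422, 0.36707, 0.18575
  X=1: 0.29151, 0.42302, 0.18575
  X=2: 0.18575, 0.18575, 0.46439
Sum of the 9 terms: H(X,Y) = 2.8032 bits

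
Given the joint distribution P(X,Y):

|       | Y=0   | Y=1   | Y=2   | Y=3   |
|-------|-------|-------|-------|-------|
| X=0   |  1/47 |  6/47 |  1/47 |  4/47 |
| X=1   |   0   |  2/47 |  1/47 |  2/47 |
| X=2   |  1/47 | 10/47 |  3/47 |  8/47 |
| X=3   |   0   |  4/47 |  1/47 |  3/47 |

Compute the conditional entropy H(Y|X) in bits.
1.5851 bits

H(Y|X) = H(X,Y) - H(X)

H(X,Y) = -Σ_{x,y} P(x,y) log₂ P(x,y). Per-cell terms -P(x,y)·log₂P(x,y):
  X=0: 0.1182, 0.3791, 0.1182, 0.3025
  X=1: 0.0000, 0.1938, 0.1182, 0.1938
  X=2: 0.1182, 0.4750, 0.2534, 0.4348
  X=3: 0.0000, 0.3025, 0.1182, 0.2534
  (cells with P = 0 contribute 0)
Sum of the 16 terms: H(X,Y) = 3.3793 bits

Marginal of X (row sums):
  P(X=0) = 1/47 + 6/47 + 1/47 + 4/47 = 12/47
  P(X=1) = 0 + 2/47 + 1/47 + 2/47 = 5/47
  P(X=2) = 1/47 + 10/47 + 3/47 + 8/47 = 22/47
  P(X=3) = 0 + 4/47 + 1/47 + 3/47 = 8/47
H(X) = -[(12/47)·log₂(12/47) + (5/47)·log₂(5/47) + (22/47)·log₂(22/47) + (8/47)·log₂(8/47)]
  = 0.5029 + 0.3439 + 0.5126 + 0.4348 = 1.7942 bits

H(Y|X) = H(X,Y) - H(X) = 3.3793 - 1.7942 = 1.5851 bits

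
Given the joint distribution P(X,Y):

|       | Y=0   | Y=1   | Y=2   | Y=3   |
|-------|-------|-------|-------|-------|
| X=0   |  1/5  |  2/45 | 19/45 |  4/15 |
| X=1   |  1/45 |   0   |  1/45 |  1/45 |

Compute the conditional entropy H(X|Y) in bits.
0.3445 bits

H(X|Y) = H(X,Y) - H(Y)

H(X,Y) = -Σ_{x,y} P(x,y) log₂ P(x,y). Per-cell terms -P(x,y)·log₂P(x,y):
  X=0: 0.464386, 0.199638, 0.525213, 0.508504
  X=1: 0.122041, 0.000000, 0.122041, 0.122041
  (cells with P = 0 contribute 0)
Sum of the 8 terms: H(X,Y) = 2.06386 bits

Marginal of Y (column sums):
  P(Y=0) = 1/5 + 1/45 = 2/9
  P(Y=1) = 2/45 + 0 = 2/45
  P(Y=2) = 19/45 + 1/45 = 4/9
  P(Y=3) = 4/15 + 1/45 = 13/45
H(Y) = -[(2/9)·log₂(2/9) + (2/45)·log₂(2/45) + (4/9)·log₂(4/9) + (13/45)·log₂(13/45)]
  = 0.482206 + 0.199638 + 0.519967 + 0.517519 = 1.71933 bits

H(X|Y) = H(X,Y) - H(Y) = 2.06386 - 1.71933 = 0.3445 bits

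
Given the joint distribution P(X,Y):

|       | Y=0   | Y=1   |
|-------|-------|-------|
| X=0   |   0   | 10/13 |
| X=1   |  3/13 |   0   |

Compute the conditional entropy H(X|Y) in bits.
0.0000 bits

H(X|Y) = H(X,Y) - H(Y)

H(X,Y) = -Σ_{x,y} P(x,y) log₂ P(x,y). Per-cell terms -P(x,y)·log₂P(x,y):
  X=0: 0.00000, 0.29116
  X=1: 0.48819, 0.00000
  (cells with P = 0 contribute 0)
Sum of the 4 terms: H(X,Y) = 0.77935 bits

Marginal of Y (column sums):
  P(Y=0) = 0 + 3/13 = 3/13
  P(Y=1) = 10/13 + 0 = 10/13
H(Y) = -[(3/13)·log₂(3/13) + (10/13)·log₂(10/13)]
  = 0.48819 + 0.29116 = 0.77935 bits

H(X|Y) = H(X,Y) - H(Y) = 0.77935 - 0.77935 = 0.0000 bits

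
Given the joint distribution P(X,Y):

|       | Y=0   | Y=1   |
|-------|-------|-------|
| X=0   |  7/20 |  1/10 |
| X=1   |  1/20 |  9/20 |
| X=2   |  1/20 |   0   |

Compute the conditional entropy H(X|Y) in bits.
0.8201 bits

H(X|Y) = H(X,Y) - H(Y)

H(X,Y) = -Σ_{x,y} P(x,y) log₂ P(x,y). Per-cell terms -P(x,y)·log₂P(x,y):
  X=0: 0.5301, 0.3322
  X=1: 0.2161, 0.5184
  X=2: 0.2161, 0.0000
  (cells with P = 0 contribute 0)
Sum of the 6 terms: H(X,Y) = 1.8129 bits

Marginal of Y (column sums):
  P(Y=0) = 7/20 + 1/20 + 1/20 = 9/20
  P(Y=1) = 1/10 + 9/20 + 0 = 11/20
H(Y) = -[(9/20)·log₂(9/20) + (11/20)·log₂(11/20)]
  = 0.5184 + 0.4744 = 0.9928 bits

H(X|Y) = H(X,Y) - H(Y) = 1.8129 - 0.9928 = 0.8201 bits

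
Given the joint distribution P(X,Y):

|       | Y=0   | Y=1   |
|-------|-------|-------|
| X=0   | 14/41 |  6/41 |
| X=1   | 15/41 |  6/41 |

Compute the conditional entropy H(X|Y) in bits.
0.9994 bits

H(X|Y) = H(X,Y) - H(Y)

H(X,Y) = -Σ_{x,y} P(x,y) log₂ P(x,y). Per-cell terms -P(x,y)·log₂P(x,y):
  X=0: 0.5293356, 0.4057448
  X=1: 0.5307298, 0.4057448
Sum of the 4 terms: H(X,Y) = 1.871555 bits

Marginal of Y (column sums):
  P(Y=0) = 14/41 + 15/41 = 29/41
  P(Y=1) = 6/41 + 6/41 = 12/41
H(Y) = -[(29/41)·log₂(29/41) + (12/41)·log₂(12/41)]
  = 0.3533551 + 0.5188067 = 0.872162 bits

H(X|Y) = H(X,Y) - H(Y) = 1.871555 - 0.872162 = 0.9994 bits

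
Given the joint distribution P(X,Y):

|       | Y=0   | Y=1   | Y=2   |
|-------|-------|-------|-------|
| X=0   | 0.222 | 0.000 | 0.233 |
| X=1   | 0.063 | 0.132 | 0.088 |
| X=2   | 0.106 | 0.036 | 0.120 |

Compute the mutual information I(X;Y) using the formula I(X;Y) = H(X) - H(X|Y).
0.2214 bits

I(X;Y) = H(X) - H(X|Y)

Marginal of X (row sums):
  P(X=0) = 0.222 + 0.000 + 0.233 = 0.455
  P(X=1) = 0.063 + 0.132 + 0.088 = 0.283
  P(X=2) = 0.106 + 0.036 + 0.120 = 0.262
H(X) = -[0.455·log₂(0.455) + 0.283·log₂(0.283) + 0.262·log₂(0.262)]
  = 0.5169 + 0.5154 + 0.5063 = 1.5386 bits

Marginal of Y (column sums):
  P(Y=0) = 0.222 + 0.063 + 0.106 = 0.391
  P(Y=1) = 0.000 + 0.132 + 0.036 = 0.168
  P(Y=2) = 0.233 + 0.088 + 0.120 = 0.441
H(X|Y) = Σ_y P(y)·H(X|Y=y):
  Y=0: P(Y=0) = 0.391, P(X|Y=0) = (222/391, 63/391, 106/391) → H(X|Y=0) = 1.3985
  Y=1: P(Y=1) = 0.168, P(X|Y=1) = (0, 11/14, 3/14) → H(X|Y=1) = 0.7496
  Y=2: P(Y=2) = 0.441, P(X|Y=2) = (233/441, 88/441, 40/147) → H(X|Y=2) = 1.4613
H(X|Y) = 0.391·1.3985 + 0.168·0.7496 + 0.441·1.4613 = 1.3172 bits

I(X;Y) = H(X) - H(X|Y) = 1.5386 - 1.3172 = 0.2214 bits

Cross-check via I(X;Y) = H(X) + H(Y) - H(X,Y): computing H(Y) from the column sums and H(X,Y) from the 9 cells in the same way gives H(Y) = 1.4829 bits and H(X,Y) = 2.8001 bits, so
I(X;Y) = 1.5386 + 1.4829 - 2.8001 = 0.2214 bits ✓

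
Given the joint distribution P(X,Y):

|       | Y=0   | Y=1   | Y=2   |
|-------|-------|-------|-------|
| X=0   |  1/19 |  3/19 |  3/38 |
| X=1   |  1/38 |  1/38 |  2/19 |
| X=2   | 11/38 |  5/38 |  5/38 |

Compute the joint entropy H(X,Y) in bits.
2.8390 bits

H(X,Y) = -Σ_{x,y} P(x,y) log₂ P(x,y). Per-cell terms -P(x,y)·log₂P(x,y):
  X=0: 0.22358, 0.42047, 0.28918
  X=1: 0.13810, 0.13810, 0.34189
  X=2: 0.51772, 0.38500, 0.38500
Sum of the 9 terms: H(X,Y) = 2.8390 bits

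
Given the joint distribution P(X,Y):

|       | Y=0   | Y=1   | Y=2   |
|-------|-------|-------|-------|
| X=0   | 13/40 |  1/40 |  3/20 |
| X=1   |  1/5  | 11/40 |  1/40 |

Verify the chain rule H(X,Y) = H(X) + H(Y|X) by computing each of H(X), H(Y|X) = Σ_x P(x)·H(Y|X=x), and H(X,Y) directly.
H(X) = 1.0000 bits, H(Y|X) = 1.1802 bits, H(X,Y) = 2.1802 bits

Marginal of X (row sums):
  P(X=0) = 13/40 + 1/40 + 3/20 = 1/2
  P(X=1) = 1/5 + 11/40 + 1/40 = 1/2
H(X) = -[(1/2)·log₂(1/2) + (1/2)·log₂(1/2)]
  = 0.50000 + 0.50000 = 1.0000 bits

H(Y|X) = Σ_x P(x)·H(Y|X=x):
  X=0: P(X=0) = 1/2, P(Y|X=0) = (13/20, 1/20, 3/10) → H(Y|X=0) = 1.14115
  X=1: P(X=1) = 1/2, P(Y|X=1) = (2/5, 11/20, 1/20) → H(Y|X=1) = 1.21924
H(Y|X) = (1/2)·1.14115 + (1/2)·1.21924 = 1.1802 bits

H(X,Y) = -Σ_{x,y} P(x,y) log₂ P(x,y). Per-cell terms -P(x,y)·log₂P(x,y):
  X=0: 0.52698, 0.13305, 0.41054
  X=1: 0.46439, 0.51219, 0.13305
Sum of the 6 terms: H(X,Y) = 2.1802 bits

Chain rule check:
  H(X) + H(Y|X) = 1.0000 + 1.1802 = 2.1802 bits
  H(X,Y) = 2.1802 bits
✓ Chain rule verified.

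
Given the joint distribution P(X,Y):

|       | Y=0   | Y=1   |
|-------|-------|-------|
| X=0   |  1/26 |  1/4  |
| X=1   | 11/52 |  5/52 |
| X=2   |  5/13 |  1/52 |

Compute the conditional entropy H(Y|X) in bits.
0.5507 bits

H(Y|X) = H(X,Y) - H(X)

H(X,Y) = -Σ_{x,y} P(x,y) log₂ P(x,y). Per-cell terms -P(x,y)·log₂P(x,y):
  X=0: 0.180786, 0.500000
  X=1: 0.474059, 0.324857
  X=2: 0.530197, 0.109624
Sum of the 6 terms: H(X,Y) = 2.11952 bits

Marginal of X (row sums):
  P(X=0) = 1/26 + 1/4 = 15/52
  P(X=1) = 11/52 + 5/52 = 4/13
  P(X=2) = 5/13 + 1/52 = 21/52
H(X) = -[(15/52)·log₂(15/52) + (4/13)·log₂(4/13) + (21/52)·log₂(21/52)]
  = 0.517370 + 0.523212 + 0.528280 = 1.56886 bits

H(Y|X) = H(X,Y) - H(X) = 2.11952 - 1.56886 = 0.5507 bits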